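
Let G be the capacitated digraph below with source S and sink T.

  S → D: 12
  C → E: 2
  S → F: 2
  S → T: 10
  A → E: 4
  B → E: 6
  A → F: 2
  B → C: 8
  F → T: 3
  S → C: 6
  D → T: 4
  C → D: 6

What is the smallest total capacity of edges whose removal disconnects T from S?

16

Augment S→T: bottleneck 10, flow now 10.
Augment S→D→T: bottleneck 4, flow now 14.
Augment S→F→T: bottleneck 2, flow now 16.
No augmenting path remains; maximum flow = 16.
By max-flow min-cut, the minimum cut capacity equals the max flow.
In the residual graph, reachable from S: {S, C, D, E}.
Min-cut edges: S→F (2), S→T (10), D→T (4); capacity 2 + 10 + 4 = 16.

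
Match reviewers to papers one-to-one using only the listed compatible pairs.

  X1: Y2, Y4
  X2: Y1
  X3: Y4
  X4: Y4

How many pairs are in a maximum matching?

Unit-capacity flow: source→left, listed edges, right→sink; max matching = max flow.
Augmenting path X1→Y2 (+1); matched 1.
Augmenting path X2→Y1 (+1); matched 2.
Augmenting path X3→Y4 (+1); matched 3.
No augmenting path remains; maximum matching = 3.
König certificate: {X1, X2, Y4} is a vertex cover of size 3 (every listed pair touches it), so no matching can be larger.

3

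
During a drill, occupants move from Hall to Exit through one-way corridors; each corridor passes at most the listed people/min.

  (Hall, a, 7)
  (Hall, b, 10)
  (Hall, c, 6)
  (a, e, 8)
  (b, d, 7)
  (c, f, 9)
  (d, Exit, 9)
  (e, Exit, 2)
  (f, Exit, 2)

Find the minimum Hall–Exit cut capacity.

11

Augment Hall→a→e→Exit: bottleneck 2, flow now 2.
Augment Hall→b→d→Exit: bottleneck 7, flow now 9.
Augment Hall→c→f→Exit: bottleneck 2, flow now 11.
No augmenting path remains; maximum flow = 11.
By max-flow min-cut, the minimum cut capacity equals the max flow.
In the residual graph, reachable from Hall: {Hall, a, b, c, e, f}.
Min-cut edges: b→d (7), e→Exit (2), f→Exit (2); capacity 7 + 2 + 2 = 11.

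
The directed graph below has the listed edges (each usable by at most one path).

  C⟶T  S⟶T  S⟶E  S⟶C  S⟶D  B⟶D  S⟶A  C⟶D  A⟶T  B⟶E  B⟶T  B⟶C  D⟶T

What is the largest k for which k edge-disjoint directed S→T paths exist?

Assign every edge capacity 1; by Menger, the answer equals the max flow.
Path S→T (+1); total 1.
Path S→A→T (+1); total 2.
Path S→C→T (+1); total 3.
Path S→D→T (+1); total 4.
No residual S→T path; max flow = 4.
Certifying cut of size 4: {S→A, S→C, S→D, S→T}.

4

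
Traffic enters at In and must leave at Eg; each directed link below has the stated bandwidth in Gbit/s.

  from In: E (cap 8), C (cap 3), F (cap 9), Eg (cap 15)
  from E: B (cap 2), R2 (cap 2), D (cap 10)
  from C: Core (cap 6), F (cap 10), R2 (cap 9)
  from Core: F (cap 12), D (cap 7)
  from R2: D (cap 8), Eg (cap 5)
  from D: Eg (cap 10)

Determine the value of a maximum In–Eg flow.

26

Augment In→Eg: bottleneck 15, flow now 15.
Augment In→E→R2→Eg: bottleneck 2, flow now 17.
Augment In→E→D→Eg: bottleneck 6, flow now 23.
Augment In→C→R2→Eg: bottleneck 3, flow now 26.
No augmenting path remains; maximum flow = 26.
In the residual graph, reachable from In: {In, F}.
Min-cut edges: In→E (8), In→C (3), In→Eg (15); capacity 8 + 3 + 15 = 26.
This cut is saturated, so no flow can exceed 26.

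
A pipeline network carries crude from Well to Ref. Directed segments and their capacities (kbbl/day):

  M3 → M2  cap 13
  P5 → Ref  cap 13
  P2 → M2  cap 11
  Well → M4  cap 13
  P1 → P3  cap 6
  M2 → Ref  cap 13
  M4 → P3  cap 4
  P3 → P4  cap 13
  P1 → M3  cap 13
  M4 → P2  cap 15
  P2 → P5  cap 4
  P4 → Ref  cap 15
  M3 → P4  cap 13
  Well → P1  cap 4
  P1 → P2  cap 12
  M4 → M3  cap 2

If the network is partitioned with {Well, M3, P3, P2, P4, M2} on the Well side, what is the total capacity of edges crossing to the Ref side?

49

Edges leaving {Well, M3, P3, P2, P4, M2}: Well→M4 (13), Well→P1 (4), P2→P5 (4), P4→Ref (15), M2→Ref (13).
Cut capacity = 13 + 4 + 4 + 15 + 13 = 49.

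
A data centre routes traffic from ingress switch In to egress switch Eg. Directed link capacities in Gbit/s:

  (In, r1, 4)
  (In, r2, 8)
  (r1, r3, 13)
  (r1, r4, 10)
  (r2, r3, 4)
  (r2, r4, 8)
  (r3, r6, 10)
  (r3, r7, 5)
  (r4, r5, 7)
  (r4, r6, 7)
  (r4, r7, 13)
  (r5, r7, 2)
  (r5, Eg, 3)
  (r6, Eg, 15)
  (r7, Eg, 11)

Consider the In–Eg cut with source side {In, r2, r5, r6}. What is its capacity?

36

Edges leaving {In, r2, r5, r6}: In→r1 (4), r2→r3 (4), r2→r4 (8), r5→r7 (2), r5→Eg (3), r6→Eg (15).
Cut capacity = 4 + 4 + 8 + 2 + 3 + 15 = 36.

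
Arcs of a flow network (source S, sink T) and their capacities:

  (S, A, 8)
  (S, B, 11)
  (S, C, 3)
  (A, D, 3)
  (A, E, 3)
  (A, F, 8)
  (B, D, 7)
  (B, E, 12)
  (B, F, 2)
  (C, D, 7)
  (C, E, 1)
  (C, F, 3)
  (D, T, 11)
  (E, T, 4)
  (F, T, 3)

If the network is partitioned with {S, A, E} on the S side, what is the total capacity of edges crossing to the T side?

29

Edges leaving {S, A, E}: S→B (11), S→C (3), A→D (3), A→F (8), E→T (4).
Cut capacity = 11 + 3 + 3 + 8 + 4 = 29.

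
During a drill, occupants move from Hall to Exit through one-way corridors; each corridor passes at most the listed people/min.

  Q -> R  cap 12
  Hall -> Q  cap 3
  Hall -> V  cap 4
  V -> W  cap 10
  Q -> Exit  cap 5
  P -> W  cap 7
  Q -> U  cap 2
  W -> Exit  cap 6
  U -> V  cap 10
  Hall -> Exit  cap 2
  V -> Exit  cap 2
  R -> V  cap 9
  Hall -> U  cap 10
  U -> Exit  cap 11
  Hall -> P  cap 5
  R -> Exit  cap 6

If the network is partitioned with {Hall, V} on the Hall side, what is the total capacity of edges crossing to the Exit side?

32

Edges leaving {Hall, V}: Hall→P (5), Hall→Q (3), Hall→U (10), Hall→Exit (2), V→W (10), V→Exit (2).
Cut capacity = 5 + 3 + 10 + 2 + 10 + 2 = 32.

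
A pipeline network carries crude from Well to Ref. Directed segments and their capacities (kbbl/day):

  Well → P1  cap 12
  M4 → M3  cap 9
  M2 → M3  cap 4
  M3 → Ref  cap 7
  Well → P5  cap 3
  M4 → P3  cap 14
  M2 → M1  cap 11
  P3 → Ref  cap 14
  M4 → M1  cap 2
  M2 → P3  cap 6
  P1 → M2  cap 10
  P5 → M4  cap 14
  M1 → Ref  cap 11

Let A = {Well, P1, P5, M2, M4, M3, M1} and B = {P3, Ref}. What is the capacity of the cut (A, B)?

Edges leaving {Well, P1, P5, M2, M4, M3, M1}: M2→P3 (6), M4→P3 (14), M3→Ref (7), M1→Ref (11).
Cut capacity = 6 + 14 + 7 + 11 = 38.

38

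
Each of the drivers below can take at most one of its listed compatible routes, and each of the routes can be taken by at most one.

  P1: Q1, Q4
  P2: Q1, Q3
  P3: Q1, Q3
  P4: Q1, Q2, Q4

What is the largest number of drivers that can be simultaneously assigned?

Unit-capacity flow: source→left, listed edges, right→sink; max matching = max flow.
Augmenting path P1→Q1 (+1); matched 1.
Augmenting path P2→Q3 (+1); matched 2.
Augmenting path P4→Q2 (+1); matched 3.
Augmenting path P3→Q1→P1→Q4 (+1); matched 4.
No augmenting path remains; maximum matching = 4.
König certificate: {P1, P2, P3, P4} is a vertex cover of size 4 (every listed pair touches it), so no matching can be larger.

4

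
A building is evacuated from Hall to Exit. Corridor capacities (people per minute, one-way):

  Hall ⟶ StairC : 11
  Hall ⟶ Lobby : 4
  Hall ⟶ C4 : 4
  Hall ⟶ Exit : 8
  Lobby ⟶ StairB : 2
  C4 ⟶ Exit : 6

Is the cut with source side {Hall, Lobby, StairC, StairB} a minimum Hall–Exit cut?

Yes — it is a minimum cut (capacity 12).

Given cut capacity: 4 + 8 = 12.
Augment Hall→Exit: bottleneck 8, flow now 8.
Augment Hall→C4→Exit: bottleneck 4, flow now 12.
No augmenting path remains; maximum flow = 12.
Cut capacity 12 equals the max flow, so it is a minimum cut.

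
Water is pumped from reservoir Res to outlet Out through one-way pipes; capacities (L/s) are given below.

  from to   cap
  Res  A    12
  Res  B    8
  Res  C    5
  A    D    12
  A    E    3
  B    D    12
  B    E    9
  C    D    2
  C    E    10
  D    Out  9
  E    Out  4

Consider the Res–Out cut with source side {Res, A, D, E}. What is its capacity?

26

Edges leaving {Res, A, D, E}: Res→B (8), Res→C (5), D→Out (9), E→Out (4).
Cut capacity = 8 + 5 + 9 + 4 = 26.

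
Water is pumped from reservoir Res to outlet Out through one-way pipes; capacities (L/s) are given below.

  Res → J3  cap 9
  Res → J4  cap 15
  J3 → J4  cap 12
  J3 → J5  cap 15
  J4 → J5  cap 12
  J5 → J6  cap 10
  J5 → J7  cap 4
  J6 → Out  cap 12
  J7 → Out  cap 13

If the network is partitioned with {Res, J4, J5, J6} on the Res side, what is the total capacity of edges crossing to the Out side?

25

Edges leaving {Res, J4, J5, J6}: Res→J3 (9), J5→J7 (4), J6→Out (12).
Cut capacity = 9 + 4 + 12 = 25.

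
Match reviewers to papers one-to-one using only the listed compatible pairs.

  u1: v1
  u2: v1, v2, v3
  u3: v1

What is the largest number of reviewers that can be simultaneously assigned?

Unit-capacity flow: source→left, listed edges, right→sink; max matching = max flow.
Augmenting path u1→v1 (+1); matched 1.
Augmenting path u2→v2 (+1); matched 2.
No augmenting path remains; maximum matching = 2.
König certificate: {u2, v1} is a vertex cover of size 2 (every listed pair touches it), so no matching can be larger.

2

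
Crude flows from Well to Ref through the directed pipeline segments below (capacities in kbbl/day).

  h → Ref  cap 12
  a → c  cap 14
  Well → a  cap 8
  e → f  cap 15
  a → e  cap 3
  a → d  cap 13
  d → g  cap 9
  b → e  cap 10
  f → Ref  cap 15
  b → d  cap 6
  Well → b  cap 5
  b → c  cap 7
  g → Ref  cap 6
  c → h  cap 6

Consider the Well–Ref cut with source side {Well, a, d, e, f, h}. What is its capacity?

Edges leaving {Well, a, d, e, f, h}: Well→b (5), a→c (14), d→g (9), f→Ref (15), h→Ref (12).
Cut capacity = 5 + 14 + 9 + 15 + 12 = 55.

55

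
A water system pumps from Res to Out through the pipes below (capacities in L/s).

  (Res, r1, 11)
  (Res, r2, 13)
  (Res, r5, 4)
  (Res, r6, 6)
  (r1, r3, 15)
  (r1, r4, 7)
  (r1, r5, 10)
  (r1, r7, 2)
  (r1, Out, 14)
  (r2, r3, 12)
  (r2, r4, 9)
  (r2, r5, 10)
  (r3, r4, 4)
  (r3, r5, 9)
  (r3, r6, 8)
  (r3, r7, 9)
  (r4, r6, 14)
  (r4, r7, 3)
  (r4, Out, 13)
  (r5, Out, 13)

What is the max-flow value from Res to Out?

Augment Res→r1→Out: bottleneck 11, flow now 11.
Augment Res→r5→Out: bottleneck 4, flow now 15.
Augment Res→r2→r4→Out: bottleneck 9, flow now 24.
Augment Res→r2→r5→Out: bottleneck 4, flow now 28.
No augmenting path remains; maximum flow = 28.
In the residual graph, reachable from Res: {Res, r6}.
Min-cut edges: Res→r1 (11), Res→r2 (13), Res→r5 (4); capacity 11 + 13 + 4 = 28.
This cut is saturated, so no flow can exceed 28.

28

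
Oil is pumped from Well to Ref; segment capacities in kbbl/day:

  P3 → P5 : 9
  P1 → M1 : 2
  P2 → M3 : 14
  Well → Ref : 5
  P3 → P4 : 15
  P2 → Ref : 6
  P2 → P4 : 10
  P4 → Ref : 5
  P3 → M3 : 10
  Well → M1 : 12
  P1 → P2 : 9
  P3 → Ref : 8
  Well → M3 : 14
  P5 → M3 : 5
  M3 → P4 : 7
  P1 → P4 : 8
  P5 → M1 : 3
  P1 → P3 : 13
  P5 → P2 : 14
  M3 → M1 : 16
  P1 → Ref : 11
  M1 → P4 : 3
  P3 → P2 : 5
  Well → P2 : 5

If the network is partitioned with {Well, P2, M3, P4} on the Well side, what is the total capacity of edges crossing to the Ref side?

Edges leaving {Well, P2, M3, P4}: Well→M1 (12), Well→Ref (5), P2→Ref (6), M3→M1 (16), P4→Ref (5).
Cut capacity = 12 + 5 + 6 + 16 + 5 = 44.

44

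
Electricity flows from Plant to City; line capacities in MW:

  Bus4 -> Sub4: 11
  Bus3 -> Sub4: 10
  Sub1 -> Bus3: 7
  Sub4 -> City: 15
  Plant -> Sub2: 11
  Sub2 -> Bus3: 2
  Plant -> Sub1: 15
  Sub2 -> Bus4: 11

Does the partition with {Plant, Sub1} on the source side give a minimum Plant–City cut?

Given cut capacity: 11 + 7 = 18.
Augment Plant→Sub1→Bus3→Sub4→City: bottleneck 7, flow now 7.
Augment Plant→Sub2→Bus3→Sub4→City: bottleneck 2, flow now 9.
Augment Plant→Sub2→Bus4→Sub4→City: bottleneck 6, flow now 15.
No augmenting path remains; maximum flow = 15.
In the residual graph, reachable from Plant: {Plant, Sub1, Sub2, Bus3, Bus4, Sub4}.
Min-cut edges: Sub4→City (15); capacity 15 = 15.
Cut capacity 18 exceeds the max flow 15, so it is not minimum.

No — its capacity is 18, but the minimum cut has capacity 15.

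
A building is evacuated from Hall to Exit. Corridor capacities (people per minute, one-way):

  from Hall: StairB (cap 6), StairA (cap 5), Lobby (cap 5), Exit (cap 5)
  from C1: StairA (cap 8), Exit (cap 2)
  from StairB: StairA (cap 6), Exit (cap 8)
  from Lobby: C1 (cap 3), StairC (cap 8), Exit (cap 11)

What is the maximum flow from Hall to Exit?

Augment Hall→Exit: bottleneck 5, flow now 5.
Augment Hall→StairB→Exit: bottleneck 6, flow now 11.
Augment Hall→Lobby→Exit: bottleneck 5, flow now 16.
No augmenting path remains; maximum flow = 16.
In the residual graph, reachable from Hall: {Hall, StairA}.
Min-cut edges: Hall→StairB (6), Hall→Lobby (5), Hall→Exit (5); capacity 6 + 5 + 5 = 16.
This cut is saturated, so no flow can exceed 16.

16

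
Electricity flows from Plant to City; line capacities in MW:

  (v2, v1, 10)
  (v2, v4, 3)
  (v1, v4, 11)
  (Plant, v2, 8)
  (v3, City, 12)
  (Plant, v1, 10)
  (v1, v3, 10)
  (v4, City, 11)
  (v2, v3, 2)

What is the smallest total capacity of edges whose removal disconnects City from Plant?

Augment Plant→v1→v3→City: bottleneck 10, flow now 10.
Augment Plant→v2→v3→City: bottleneck 2, flow now 12.
Augment Plant→v2→v4→City: bottleneck 3, flow now 15.
Augment Plant→v2→v1→v4→City: bottleneck 3, flow now 18.
No augmenting path remains; maximum flow = 18.
By max-flow min-cut, the minimum cut capacity equals the max flow.
In the residual graph, reachable from Plant: {Plant}.
Min-cut edges: Plant→v1 (10), Plant→v2 (8); capacity 10 + 8 = 18.

18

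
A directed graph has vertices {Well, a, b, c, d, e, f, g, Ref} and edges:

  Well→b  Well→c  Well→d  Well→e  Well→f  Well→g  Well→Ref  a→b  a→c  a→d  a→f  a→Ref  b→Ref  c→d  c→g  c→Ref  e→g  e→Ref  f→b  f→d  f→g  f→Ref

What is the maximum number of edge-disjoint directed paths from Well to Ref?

5

Assign every edge capacity 1; by Menger, the answer equals the max flow.
Path Well→Ref (+1); total 1.
Path Well→b→Ref (+1); total 2.
Path Well→c→Ref (+1); total 3.
Path Well→e→Ref (+1); total 4.
Path Well→f→Ref (+1); total 5.
No residual Well→Ref path; max flow = 5.
Certifying cut of size 5: {Well→Ref, Well→b, Well→c, Well→e, Well→f}.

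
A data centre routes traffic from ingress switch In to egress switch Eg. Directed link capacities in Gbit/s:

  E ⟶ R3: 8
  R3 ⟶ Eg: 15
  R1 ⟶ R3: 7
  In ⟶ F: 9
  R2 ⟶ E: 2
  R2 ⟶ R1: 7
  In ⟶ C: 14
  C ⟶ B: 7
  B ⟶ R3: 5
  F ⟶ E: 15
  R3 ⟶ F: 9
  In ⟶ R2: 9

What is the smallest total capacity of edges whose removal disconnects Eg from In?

15

Augment In→C→B→R3→Eg: bottleneck 5, flow now 5.
Augment In→R2→E→R3→Eg: bottleneck 2, flow now 7.
Augment In→R2→R1→R3→Eg: bottleneck 7, flow now 14.
Augment In→F→E→R3→Eg: bottleneck 1, flow now 15.
No augmenting path remains; maximum flow = 15.
By max-flow min-cut, the minimum cut capacity equals the max flow.
In the residual graph, reachable from In: {In, C, R2, F, B, E, R1, R3}.
Min-cut edges: R3→Eg (15); capacity 15 = 15.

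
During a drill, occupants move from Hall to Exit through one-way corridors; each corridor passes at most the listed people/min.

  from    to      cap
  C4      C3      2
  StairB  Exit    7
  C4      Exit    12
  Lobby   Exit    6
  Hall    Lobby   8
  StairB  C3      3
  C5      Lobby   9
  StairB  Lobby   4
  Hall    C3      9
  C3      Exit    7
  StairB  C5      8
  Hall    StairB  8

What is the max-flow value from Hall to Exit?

Augment Hall→StairB→Exit: bottleneck 7, flow now 7.
Augment Hall→C3→Exit: bottleneck 7, flow now 14.
Augment Hall→Lobby→Exit: bottleneck 6, flow now 20.
No augmenting path remains; maximum flow = 20.
In the residual graph, reachable from Hall: {Hall, StairB, C3, C5, Lobby}.
Min-cut edges: StairB→Exit (7), C3→Exit (7), Lobby→Exit (6); capacity 7 + 7 + 6 = 20.
This cut is saturated, so no flow can exceed 20.

20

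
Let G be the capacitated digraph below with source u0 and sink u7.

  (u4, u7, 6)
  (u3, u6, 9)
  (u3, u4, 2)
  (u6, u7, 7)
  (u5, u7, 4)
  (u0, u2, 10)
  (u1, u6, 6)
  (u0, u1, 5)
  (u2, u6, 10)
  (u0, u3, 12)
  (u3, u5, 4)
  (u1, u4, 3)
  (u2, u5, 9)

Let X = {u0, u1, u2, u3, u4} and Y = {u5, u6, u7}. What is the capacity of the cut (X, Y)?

44

Edges leaving {u0, u1, u2, u3, u4}: u1→u6 (6), u2→u5 (9), u2→u6 (10), u3→u5 (4), u3→u6 (9), u4→u7 (6).
Cut capacity = 6 + 9 + 10 + 4 + 9 + 6 = 44.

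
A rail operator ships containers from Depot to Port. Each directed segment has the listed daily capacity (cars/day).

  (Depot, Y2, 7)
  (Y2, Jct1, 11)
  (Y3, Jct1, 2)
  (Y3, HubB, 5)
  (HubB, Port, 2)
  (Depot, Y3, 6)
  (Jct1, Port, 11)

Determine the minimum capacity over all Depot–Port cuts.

11

Augment Depot→Y3→HubB→Port: bottleneck 2, flow now 2.
Augment Depot→Y3→Jct1→Port: bottleneck 2, flow now 4.
Augment Depot→Y2→Jct1→Port: bottleneck 7, flow now 11.
No augmenting path remains; maximum flow = 11.
By max-flow min-cut, the minimum cut capacity equals the max flow.
In the residual graph, reachable from Depot: {Depot, Y3, HubB}.
Min-cut edges: Depot→Y2 (7), Y3→Jct1 (2), HubB→Port (2); capacity 7 + 2 + 2 = 11.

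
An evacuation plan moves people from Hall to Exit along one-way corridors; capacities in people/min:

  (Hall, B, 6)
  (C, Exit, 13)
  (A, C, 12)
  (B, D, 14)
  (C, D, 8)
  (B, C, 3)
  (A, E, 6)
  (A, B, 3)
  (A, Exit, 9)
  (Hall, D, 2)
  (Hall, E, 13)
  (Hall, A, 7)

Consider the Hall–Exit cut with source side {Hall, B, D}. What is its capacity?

23

Edges leaving {Hall, B, D}: Hall→A (7), Hall→E (13), B→C (3).
Cut capacity = 7 + 13 + 3 = 23.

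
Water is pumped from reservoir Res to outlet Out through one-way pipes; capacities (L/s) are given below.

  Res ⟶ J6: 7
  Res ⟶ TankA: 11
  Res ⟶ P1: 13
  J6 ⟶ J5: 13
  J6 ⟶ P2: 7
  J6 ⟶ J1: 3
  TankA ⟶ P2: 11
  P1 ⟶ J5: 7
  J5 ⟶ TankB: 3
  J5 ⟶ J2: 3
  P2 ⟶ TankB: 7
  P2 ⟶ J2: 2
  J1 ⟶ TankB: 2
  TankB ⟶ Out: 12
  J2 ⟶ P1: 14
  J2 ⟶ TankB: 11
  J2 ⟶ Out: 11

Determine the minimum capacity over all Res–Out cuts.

17

Augment Res→J6→J5→TankB→Out: bottleneck 3, flow now 3.
Augment Res→J6→J5→J2→Out: bottleneck 3, flow now 6.
Augment Res→J6→P2→TankB→Out: bottleneck 1, flow now 7.
Augment Res→TankA→P2→TankB→Out: bottleneck 6, flow now 13.
Augment Res→TankA→P2→J2→Out: bottleneck 2, flow now 15.
Augment Res→TankA→P2→J6→J1→TankB→Out: bottleneck 1, flow now 16. (uses reverse residual edge)
Augment Res→P1→J5→J6→J1→TankB→Out: bottleneck 1, flow now 17. (uses reverse residual edge)
No augmenting path remains; maximum flow = 17.
By max-flow min-cut, the minimum cut capacity equals the max flow.
In the residual graph, reachable from Res: {Res, J6, TankA, P1, J5, P2, J1}.
Min-cut edges: J5→TankB (3), J5→J2 (3), P2→TankB (7), P2→J2 (2), J1→TankB (2); capacity 3 + 3 + 7 + 2 + 2 = 17.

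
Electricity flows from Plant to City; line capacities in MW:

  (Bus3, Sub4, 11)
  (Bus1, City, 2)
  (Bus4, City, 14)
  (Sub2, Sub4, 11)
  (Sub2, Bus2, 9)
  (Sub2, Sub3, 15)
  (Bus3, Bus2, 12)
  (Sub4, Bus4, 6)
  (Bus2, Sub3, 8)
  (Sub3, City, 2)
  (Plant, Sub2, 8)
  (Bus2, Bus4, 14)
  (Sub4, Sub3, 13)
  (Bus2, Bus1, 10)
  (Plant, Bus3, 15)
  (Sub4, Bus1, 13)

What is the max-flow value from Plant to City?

18

Augment Plant→Sub2→Sub3→City: bottleneck 2, flow now 2.
Augment Plant→Bus3→Bus2→Bus1→City: bottleneck 2, flow now 4.
Augment Plant→Bus3→Bus2→Bus4→City: bottleneck 10, flow now 14.
Augment Plant→Bus3→Sub4→Bus4→City: bottleneck 3, flow now 17.
Augment Plant→Sub2→Bus2→Bus4→City: bottleneck 1, flow now 18.
No augmenting path remains; maximum flow = 18.
In the residual graph, reachable from Plant: {Plant, Bus3, Sub2, Bus2, Sub4, Sub3, Bus1, Bus4}.
Min-cut edges: Sub3→City (2), Bus1→City (2), Bus4→City (14); capacity 2 + 2 + 14 = 18.
This cut is saturated, so no flow can exceed 18.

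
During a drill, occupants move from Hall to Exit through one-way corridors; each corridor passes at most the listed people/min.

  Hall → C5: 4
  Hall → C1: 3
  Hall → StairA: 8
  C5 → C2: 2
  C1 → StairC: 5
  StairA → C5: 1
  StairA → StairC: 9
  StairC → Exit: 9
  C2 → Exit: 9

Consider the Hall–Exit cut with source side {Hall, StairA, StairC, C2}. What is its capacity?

Edges leaving {Hall, StairA, StairC, C2}: Hall→C5 (4), Hall→C1 (3), StairA→C5 (1), StairC→Exit (9), C2→Exit (9).
Cut capacity = 4 + 3 + 1 + 9 + 9 = 26.

26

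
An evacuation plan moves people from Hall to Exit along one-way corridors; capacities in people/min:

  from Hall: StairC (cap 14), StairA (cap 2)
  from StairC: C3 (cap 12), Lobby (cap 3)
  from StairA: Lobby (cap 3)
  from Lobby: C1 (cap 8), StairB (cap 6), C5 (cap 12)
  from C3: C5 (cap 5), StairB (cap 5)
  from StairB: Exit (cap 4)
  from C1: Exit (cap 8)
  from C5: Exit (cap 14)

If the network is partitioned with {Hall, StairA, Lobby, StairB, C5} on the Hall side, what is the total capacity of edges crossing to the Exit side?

Edges leaving {Hall, StairA, Lobby, StairB, C5}: Hall→StairC (14), Lobby→C1 (8), StairB→Exit (4), C5→Exit (14).
Cut capacity = 14 + 8 + 4 + 14 = 40.

40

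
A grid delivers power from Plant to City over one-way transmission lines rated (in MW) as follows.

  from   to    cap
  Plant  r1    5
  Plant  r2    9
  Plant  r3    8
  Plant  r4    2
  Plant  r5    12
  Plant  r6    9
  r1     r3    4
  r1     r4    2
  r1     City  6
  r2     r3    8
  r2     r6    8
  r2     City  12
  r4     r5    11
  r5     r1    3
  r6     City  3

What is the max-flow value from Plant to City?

Augment Plant→r1→City: bottleneck 5, flow now 5.
Augment Plant→r2→City: bottleneck 9, flow now 14.
Augment Plant→r6→City: bottleneck 3, flow now 17.
Augment Plant→r5→r1→City: bottleneck 1, flow now 18.
No augmenting path remains; maximum flow = 18.
In the residual graph, reachable from Plant: {Plant, r1, r3, r4, r5, r6}.
Min-cut edges: Plant→r2 (9), r1→City (6), r6→City (3); capacity 9 + 6 + 3 = 18.
This cut is saturated, so no flow can exceed 18.

18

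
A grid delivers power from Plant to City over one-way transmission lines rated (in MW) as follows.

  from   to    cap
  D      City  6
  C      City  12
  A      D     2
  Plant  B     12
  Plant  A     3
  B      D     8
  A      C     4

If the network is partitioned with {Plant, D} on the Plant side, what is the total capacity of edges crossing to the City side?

Edges leaving {Plant, D}: Plant→A (3), Plant→B (12), D→City (6).
Cut capacity = 3 + 12 + 6 = 21.

21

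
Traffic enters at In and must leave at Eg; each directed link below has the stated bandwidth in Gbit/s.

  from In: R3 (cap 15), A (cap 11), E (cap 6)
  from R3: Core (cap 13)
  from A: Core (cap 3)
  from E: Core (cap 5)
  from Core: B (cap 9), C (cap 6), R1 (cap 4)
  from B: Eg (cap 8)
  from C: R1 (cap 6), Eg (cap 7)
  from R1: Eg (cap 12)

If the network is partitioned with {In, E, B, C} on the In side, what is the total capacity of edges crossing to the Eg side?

Edges leaving {In, E, B, C}: In→R3 (15), In→A (11), E→Core (5), B→Eg (8), C→R1 (6), C→Eg (7).
Cut capacity = 15 + 11 + 5 + 8 + 6 + 7 = 52.

52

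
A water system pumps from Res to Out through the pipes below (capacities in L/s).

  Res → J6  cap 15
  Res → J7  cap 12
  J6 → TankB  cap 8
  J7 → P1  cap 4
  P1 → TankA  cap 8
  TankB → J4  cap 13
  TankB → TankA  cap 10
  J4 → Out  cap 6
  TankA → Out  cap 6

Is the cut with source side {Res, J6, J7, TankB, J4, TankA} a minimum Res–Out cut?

No — its capacity is 16, but the minimum cut has capacity 12.

Given cut capacity: 4 + 6 + 6 = 16.
Augment Res→J6→TankB→J4→Out: bottleneck 6, flow now 6.
Augment Res→J6→TankB→TankA→Out: bottleneck 2, flow now 8.
Augment Res→J7→P1→TankA→Out: bottleneck 4, flow now 12.
No augmenting path remains; maximum flow = 12.
In the residual graph, reachable from Res: {Res, J6, J7}.
Min-cut edges: J6→TankB (8), J7→P1 (4); capacity 8 + 4 = 12.
Cut capacity 16 exceeds the max flow 12, so it is not minimum.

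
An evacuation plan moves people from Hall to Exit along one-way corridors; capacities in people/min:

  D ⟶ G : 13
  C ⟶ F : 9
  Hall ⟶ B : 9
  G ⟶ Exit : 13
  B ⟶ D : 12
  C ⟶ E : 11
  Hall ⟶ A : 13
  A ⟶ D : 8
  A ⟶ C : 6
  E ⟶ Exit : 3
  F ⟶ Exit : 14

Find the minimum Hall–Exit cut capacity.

Augment Hall→A→C→E→Exit: bottleneck 3, flow now 3.
Augment Hall→A→C→F→Exit: bottleneck 3, flow now 6.
Augment Hall→A→D→G→Exit: bottleneck 7, flow now 13.
Augment Hall→B→D→G→Exit: bottleneck 6, flow now 19.
No augmenting path remains; maximum flow = 19.
By max-flow min-cut, the minimum cut capacity equals the max flow.
In the residual graph, reachable from Hall: {Hall, A, B, D}.
Min-cut edges: A→C (6), D→G (13); capacity 6 + 13 = 19.

19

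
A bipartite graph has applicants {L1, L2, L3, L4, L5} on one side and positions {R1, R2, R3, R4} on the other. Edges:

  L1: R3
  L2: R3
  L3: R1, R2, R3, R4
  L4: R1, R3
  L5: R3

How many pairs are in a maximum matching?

Unit-capacity flow: source→left, listed edges, right→sink; max matching = max flow.
Augmenting path L1→R3 (+1); matched 1.
Augmenting path L3→R1 (+1); matched 2.
Augmenting path L4→R1→L3→R2 (+1); matched 3.
No augmenting path remains; maximum matching = 3.
König certificate: {L3, L4, R3} is a vertex cover of size 3 (every listed pair touches it), so no matching can be larger.

3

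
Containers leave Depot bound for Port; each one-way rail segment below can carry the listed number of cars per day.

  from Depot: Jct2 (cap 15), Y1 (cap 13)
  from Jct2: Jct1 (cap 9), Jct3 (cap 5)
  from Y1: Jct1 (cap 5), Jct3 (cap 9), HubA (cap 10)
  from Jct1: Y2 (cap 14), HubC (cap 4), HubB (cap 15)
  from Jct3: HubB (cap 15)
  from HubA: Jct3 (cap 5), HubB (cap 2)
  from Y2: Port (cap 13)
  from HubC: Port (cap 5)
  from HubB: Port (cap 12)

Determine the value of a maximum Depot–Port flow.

26

Augment Depot→Jct2→Jct1→Y2→Port: bottleneck 9, flow now 9.
Augment Depot→Jct2→Jct3→HubB→Port: bottleneck 5, flow now 14.
Augment Depot→Y1→Jct1→Y2→Port: bottleneck 4, flow now 18.
Augment Depot→Y1→Jct1→HubC→Port: bottleneck 1, flow now 19.
Augment Depot→Y1→Jct3→HubB→Port: bottleneck 7, flow now 26.
No augmenting path remains; maximum flow = 26.
In the residual graph, reachable from Depot: {Depot, Jct2, Y1, Jct3, HubA, HubB}.
Min-cut edges: Jct2→Jct1 (9), Y1→Jct1 (5), HubB→Port (12); capacity 9 + 5 + 12 = 26.
This cut is saturated, so no flow can exceed 26.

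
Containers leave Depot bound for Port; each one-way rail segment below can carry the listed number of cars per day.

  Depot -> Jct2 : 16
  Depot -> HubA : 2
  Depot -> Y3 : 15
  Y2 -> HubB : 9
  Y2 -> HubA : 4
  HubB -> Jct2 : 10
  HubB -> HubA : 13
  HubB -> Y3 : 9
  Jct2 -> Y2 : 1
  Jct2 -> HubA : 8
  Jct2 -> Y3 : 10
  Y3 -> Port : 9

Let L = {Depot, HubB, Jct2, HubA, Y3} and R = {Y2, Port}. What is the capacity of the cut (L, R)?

10

Edges leaving {Depot, HubB, Jct2, HubA, Y3}: Jct2→Y2 (1), Y3→Port (9).
Cut capacity = 1 + 9 = 10.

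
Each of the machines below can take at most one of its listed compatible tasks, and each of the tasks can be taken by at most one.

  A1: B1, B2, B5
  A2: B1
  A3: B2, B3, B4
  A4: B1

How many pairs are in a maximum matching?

Unit-capacity flow: source→left, listed edges, right→sink; max matching = max flow.
Augmenting path A1→B1 (+1); matched 1.
Augmenting path A3→B2 (+1); matched 2.
Augmenting path A2→B1→A1→B5 (+1); matched 3.
No augmenting path remains; maximum matching = 3.
König certificate: {A1, A3, B1} is a vertex cover of size 3 (every listed pair touches it), so no matching can be larger.

3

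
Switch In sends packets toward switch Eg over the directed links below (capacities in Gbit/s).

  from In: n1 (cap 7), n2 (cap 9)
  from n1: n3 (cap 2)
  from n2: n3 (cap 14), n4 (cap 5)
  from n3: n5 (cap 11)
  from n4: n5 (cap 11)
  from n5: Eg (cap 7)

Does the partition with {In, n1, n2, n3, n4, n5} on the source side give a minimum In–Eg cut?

Yes — it is a minimum cut (capacity 7).

Given cut capacity: 7 = 7.
Augment In→n1→n3→n5→Eg: bottleneck 2, flow now 2.
Augment In→n2→n3→n5→Eg: bottleneck 5, flow now 7.
No augmenting path remains; maximum flow = 7.
Cut capacity 7 equals the max flow, so it is a minimum cut.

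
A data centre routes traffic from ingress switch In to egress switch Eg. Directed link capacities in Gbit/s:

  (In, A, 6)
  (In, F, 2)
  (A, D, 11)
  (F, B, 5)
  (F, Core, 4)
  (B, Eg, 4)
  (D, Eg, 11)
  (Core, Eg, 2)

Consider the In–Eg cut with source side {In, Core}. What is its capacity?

10

Edges leaving {In, Core}: In→A (6), In→F (2), Core→Eg (2).
Cut capacity = 6 + 2 + 2 = 10.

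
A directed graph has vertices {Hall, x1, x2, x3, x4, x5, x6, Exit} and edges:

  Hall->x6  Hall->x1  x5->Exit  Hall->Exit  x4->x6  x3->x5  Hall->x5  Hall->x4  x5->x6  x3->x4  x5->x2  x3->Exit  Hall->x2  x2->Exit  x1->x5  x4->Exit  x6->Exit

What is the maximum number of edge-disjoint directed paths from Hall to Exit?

5

Assign every edge capacity 1; by Menger, the answer equals the max flow.
Path Hall→Exit (+1); total 1.
Path Hall→x2→Exit (+1); total 2.
Path Hall→x4→Exit (+1); total 3.
Path Hall→x5→Exit (+1); total 4.
Path Hall→x6→Exit (+1); total 5.
No residual Hall→Exit path; max flow = 5.
Certifying cut of size 5: {Hall→Exit, Hall→x4, x2→Exit, x5→Exit, x6→Exit}.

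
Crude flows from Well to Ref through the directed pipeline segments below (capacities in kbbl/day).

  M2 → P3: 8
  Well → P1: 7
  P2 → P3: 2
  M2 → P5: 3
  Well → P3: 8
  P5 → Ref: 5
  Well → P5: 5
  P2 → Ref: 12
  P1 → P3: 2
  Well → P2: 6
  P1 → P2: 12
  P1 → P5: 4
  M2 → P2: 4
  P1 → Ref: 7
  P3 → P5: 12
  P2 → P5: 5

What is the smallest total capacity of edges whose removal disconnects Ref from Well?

Augment Well→P1→Ref: bottleneck 7, flow now 7.
Augment Well→P2→Ref: bottleneck 6, flow now 13.
Augment Well→P5→Ref: bottleneck 5, flow now 18.
No augmenting path remains; maximum flow = 18.
By max-flow min-cut, the minimum cut capacity equals the max flow.
In the residual graph, reachable from Well: {Well, P3, P5}.
Min-cut edges: Well→P1 (7), Well→P2 (6), P5→Ref (5); capacity 7 + 6 + 5 = 18.

18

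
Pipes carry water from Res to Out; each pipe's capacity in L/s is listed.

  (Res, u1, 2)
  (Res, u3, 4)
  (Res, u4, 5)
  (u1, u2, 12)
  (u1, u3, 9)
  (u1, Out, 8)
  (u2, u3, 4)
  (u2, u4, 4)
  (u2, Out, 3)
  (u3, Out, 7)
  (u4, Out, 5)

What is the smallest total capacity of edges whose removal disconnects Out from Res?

11

Augment Res→u1→Out: bottleneck 2, flow now 2.
Augment Res→u3→Out: bottleneck 4, flow now 6.
Augment Res→u4→Out: bottleneck 5, flow now 11.
No augmenting path remains; maximum flow = 11.
By max-flow min-cut, the minimum cut capacity equals the max flow.
In the residual graph, reachable from Res: {Res}.
Min-cut edges: Res→u1 (2), Res→u3 (4), Res→u4 (5); capacity 2 + 4 + 5 = 11.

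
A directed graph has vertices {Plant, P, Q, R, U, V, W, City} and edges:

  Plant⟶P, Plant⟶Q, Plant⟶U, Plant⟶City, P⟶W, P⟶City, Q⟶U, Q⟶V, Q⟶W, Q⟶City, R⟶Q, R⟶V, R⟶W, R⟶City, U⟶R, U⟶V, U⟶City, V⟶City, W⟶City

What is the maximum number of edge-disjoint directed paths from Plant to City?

Assign every edge capacity 1; by Menger, the answer equals the max flow.
Path Plant→City (+1); total 1.
Path Plant→P→City (+1); total 2.
Path Plant→Q→City (+1); total 3.
Path Plant→U→City (+1); total 4.
No residual Plant→City path; max flow = 4.
Certifying cut of size 4: {Plant→City, Plant→P, Plant→Q, Plant→U}.

4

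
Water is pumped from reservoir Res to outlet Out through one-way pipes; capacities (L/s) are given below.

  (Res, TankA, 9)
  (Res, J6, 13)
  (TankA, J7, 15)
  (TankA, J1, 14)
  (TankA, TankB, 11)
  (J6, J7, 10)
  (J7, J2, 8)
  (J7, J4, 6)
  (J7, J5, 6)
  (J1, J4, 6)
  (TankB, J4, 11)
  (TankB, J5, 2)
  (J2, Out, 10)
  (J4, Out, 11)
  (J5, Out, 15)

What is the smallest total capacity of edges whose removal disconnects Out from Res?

Augment Res→TankA→J7→J2→Out: bottleneck 8, flow now 8.
Augment Res→TankA→J7→J4→Out: bottleneck 1, flow now 9.
Augment Res→J6→J7→J4→Out: bottleneck 5, flow now 14.
Augment Res→J6→J7→J5→Out: bottleneck 5, flow now 19.
No augmenting path remains; maximum flow = 19.
By max-flow min-cut, the minimum cut capacity equals the max flow.
In the residual graph, reachable from Res: {Res, J6}.
Min-cut edges: Res→TankA (9), J6→J7 (10); capacity 9 + 10 = 19.

19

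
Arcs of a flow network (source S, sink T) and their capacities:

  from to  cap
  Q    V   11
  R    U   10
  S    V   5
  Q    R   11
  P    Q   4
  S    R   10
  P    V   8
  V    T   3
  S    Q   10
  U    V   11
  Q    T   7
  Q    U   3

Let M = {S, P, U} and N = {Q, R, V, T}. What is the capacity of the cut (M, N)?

Edges leaving {S, P, U}: S→Q (10), S→R (10), S→V (5), P→Q (4), P→V (8), U→V (11).
Cut capacity = 10 + 10 + 5 + 4 + 8 + 11 = 48.

48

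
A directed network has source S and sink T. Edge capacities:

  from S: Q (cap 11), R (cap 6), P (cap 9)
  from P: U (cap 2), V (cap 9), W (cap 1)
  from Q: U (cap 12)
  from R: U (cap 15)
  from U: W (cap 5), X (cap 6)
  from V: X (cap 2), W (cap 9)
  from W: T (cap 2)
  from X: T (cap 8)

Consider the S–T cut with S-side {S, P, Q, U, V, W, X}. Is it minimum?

Given cut capacity: 6 + 2 + 8 = 16.
Augment S→P→W→T: bottleneck 1, flow now 1.
Augment S→P→U→W→T: bottleneck 1, flow now 2.
Augment S→P→U→X→T: bottleneck 1, flow now 3.
Augment S→P→V→X→T: bottleneck 2, flow now 5.
Augment S→Q→U→X→T: bottleneck 5, flow now 10.
No augmenting path remains; maximum flow = 10.
In the residual graph, reachable from S: {S, P, Q, R, U, V, W}.
Min-cut edges: U→X (6), V→X (2), W→T (2); capacity 6 + 2 + 2 = 10.
Cut capacity 16 exceeds the max flow 10, so it is not minimum.

No — its capacity is 16, but the minimum cut has capacity 10.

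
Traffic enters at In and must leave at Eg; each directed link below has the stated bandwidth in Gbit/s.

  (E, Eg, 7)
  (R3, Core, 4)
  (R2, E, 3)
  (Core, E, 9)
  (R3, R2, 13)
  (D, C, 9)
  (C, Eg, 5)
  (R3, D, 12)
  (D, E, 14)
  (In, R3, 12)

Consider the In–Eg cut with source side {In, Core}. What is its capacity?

Edges leaving {In, Core}: In→R3 (12), Core→E (9).
Cut capacity = 12 + 9 = 21.

21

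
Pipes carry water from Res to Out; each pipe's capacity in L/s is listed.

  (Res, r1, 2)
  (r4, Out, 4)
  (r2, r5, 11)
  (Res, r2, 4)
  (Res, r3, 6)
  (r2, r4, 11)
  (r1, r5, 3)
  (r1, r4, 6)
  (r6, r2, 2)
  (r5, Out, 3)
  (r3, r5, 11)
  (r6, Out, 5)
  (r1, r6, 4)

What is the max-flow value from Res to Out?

Augment Res→r1→r4→Out: bottleneck 2, flow now 2.
Augment Res→r2→r4→Out: bottleneck 2, flow now 4.
Augment Res→r2→r5→Out: bottleneck 2, flow now 6.
Augment Res→r3→r5→Out: bottleneck 1, flow now 7.
Augment Res→r3→r5→r2→r4→r1→r6→Out: bottleneck 2, flow now 9. (uses reverse residual edge)
No augmenting path remains; maximum flow = 9.
In the residual graph, reachable from Res: {Res, r3, r5}.
Min-cut edges: Res→r1 (2), Res→r2 (4), r5→Out (3); capacity 2 + 4 + 3 = 9.
This cut is saturated, so no flow can exceed 9.

9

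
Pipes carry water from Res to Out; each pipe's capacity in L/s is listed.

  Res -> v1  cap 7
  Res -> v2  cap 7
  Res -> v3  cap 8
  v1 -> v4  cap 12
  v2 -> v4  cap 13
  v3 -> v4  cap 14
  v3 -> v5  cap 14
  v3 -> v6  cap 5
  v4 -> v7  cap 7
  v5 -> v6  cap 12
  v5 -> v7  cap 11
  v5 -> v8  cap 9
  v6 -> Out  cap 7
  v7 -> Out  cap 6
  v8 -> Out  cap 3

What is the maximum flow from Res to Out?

Augment Res→v3→v6→Out: bottleneck 5, flow now 5.
Augment Res→v1→v4→v7→Out: bottleneck 6, flow now 11.
Augment Res→v3→v5→v6→Out: bottleneck 2, flow now 13.
Augment Res→v3→v5→v8→Out: bottleneck 1, flow now 14.
No augmenting path remains; maximum flow = 14.
In the residual graph, reachable from Res: {Res, v1, v2, v4, v7}.
Min-cut edges: Res→v3 (8), v7→Out (6); capacity 8 + 6 = 14.
This cut is saturated, so no flow can exceed 14.

14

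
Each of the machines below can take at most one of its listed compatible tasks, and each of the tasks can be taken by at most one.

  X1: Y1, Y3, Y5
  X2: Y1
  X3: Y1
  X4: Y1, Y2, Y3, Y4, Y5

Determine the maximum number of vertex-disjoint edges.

Unit-capacity flow: source→left, listed edges, right→sink; max matching = max flow.
Augmenting path X1→Y1 (+1); matched 1.
Augmenting path X4→Y2 (+1); matched 2.
Augmenting path X2→Y1→X1→Y3 (+1); matched 3.
No augmenting path remains; maximum matching = 3.
König certificate: {X1, X4, Y1} is a vertex cover of size 3 (every listed pair touches it), so no matching can be larger.

3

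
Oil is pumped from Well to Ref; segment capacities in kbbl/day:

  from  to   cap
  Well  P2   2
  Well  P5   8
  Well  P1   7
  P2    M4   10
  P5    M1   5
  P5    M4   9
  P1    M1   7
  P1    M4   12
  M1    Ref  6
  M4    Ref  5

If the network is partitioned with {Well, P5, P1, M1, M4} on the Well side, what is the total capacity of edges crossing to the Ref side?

13

Edges leaving {Well, P5, P1, M1, M4}: Well→P2 (2), M1→Ref (6), M4→Ref (5).
Cut capacity = 2 + 6 + 5 = 13.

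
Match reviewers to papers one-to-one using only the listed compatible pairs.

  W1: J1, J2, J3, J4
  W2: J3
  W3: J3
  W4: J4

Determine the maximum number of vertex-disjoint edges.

Unit-capacity flow: source→left, listed edges, right→sink; max matching = max flow.
Augmenting path W1→J1 (+1); matched 1.
Augmenting path W2→J3 (+1); matched 2.
Augmenting path W4→J4 (+1); matched 3.
No augmenting path remains; maximum matching = 3.
König certificate: {W1, W4, J3} is a vertex cover of size 3 (every listed pair touches it), so no matching can be larger.

3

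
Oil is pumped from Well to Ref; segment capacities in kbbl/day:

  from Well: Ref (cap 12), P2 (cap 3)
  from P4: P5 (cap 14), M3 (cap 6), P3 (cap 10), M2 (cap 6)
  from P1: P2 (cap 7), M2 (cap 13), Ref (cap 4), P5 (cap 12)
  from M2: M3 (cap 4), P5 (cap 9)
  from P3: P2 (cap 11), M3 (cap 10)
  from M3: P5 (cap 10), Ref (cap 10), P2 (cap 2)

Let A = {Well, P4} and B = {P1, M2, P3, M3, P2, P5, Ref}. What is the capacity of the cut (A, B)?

Edges leaving {Well, P4}: Well→P2 (3), Well→Ref (12), P4→M2 (6), P4→P3 (10), P4→M3 (6), P4→P5 (14).
Cut capacity = 3 + 12 + 6 + 10 + 6 + 14 = 51.

51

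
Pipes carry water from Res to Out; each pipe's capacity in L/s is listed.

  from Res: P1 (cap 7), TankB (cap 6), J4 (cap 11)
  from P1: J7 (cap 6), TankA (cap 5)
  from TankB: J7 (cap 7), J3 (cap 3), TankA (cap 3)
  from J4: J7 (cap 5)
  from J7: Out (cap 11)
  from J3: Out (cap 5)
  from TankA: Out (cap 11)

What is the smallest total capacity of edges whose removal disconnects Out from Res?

18

Augment Res→P1→J7→Out: bottleneck 6, flow now 6.
Augment Res→P1→TankA→Out: bottleneck 1, flow now 7.
Augment Res→TankB→J7→Out: bottleneck 5, flow now 12.
Augment Res→TankB→J3→Out: bottleneck 1, flow now 13.
Augment Res→J4→J7→P1→TankA→Out: bottleneck 4, flow now 17. (uses reverse residual edge)
Augment Res→J4→J7→TankB→J3→Out: bottleneck 1, flow now 18. (uses reverse residual edge)
No augmenting path remains; maximum flow = 18.
By max-flow min-cut, the minimum cut capacity equals the max flow.
In the residual graph, reachable from Res: {Res, J4}.
Min-cut edges: Res→P1 (7), Res→TankB (6), J4→J7 (5); capacity 7 + 6 + 5 = 18.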